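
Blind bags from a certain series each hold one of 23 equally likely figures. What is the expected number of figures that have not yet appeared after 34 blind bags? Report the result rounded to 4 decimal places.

For each figure, P(unseen after 34) = (22/23)^34 = 0.22061.
By linearity of expectation, E[unseen] = 23·(22/23)^34 = 5.07402.

5.0740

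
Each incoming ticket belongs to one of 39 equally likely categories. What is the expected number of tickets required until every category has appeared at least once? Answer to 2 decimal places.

The wait to go from k to k+1 distinct categories is geometric with mean 39/(39-k).
E[T] = 39/39 + 39/38 + 39/37 + ... + 39/2 + 39/1 = 39·H_{39}.
H_{39} = 4.254, so E[T] = 165.888.

165.89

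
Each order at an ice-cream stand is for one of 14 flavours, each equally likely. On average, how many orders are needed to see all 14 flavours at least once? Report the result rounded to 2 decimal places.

45.52

The wait to go from k to k+1 distinct flavours is geometric with mean 14/(14-k).
E[T] = 14/14 + 14/13 + 14/12 + ... + 14/2 + 14/1 = 14·H_{14}.
H_{14} = 3.252, so E[T] = 45.522.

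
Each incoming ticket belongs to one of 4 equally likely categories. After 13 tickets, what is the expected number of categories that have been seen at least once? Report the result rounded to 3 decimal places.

3.905

For each category, P(seen in 13 tickets) = 1 - (3/4)^13 = 0.9762.
By linearity of expectation, E[distinct seen] = 4·(1 - (3/4)^13) = 3.9050.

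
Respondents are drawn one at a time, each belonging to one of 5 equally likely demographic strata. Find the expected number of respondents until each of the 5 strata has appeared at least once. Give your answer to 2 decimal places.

11.42

Split into phases: going from k distinct to k+1 distinct takes on average 5/(5-k) respondents.
E[T] = 5/5 + 5/4 + 5/3 + 5/2 + 5/1 = 5·H_{5}.
H_{5} = 2.283, so E[T] = 11.417.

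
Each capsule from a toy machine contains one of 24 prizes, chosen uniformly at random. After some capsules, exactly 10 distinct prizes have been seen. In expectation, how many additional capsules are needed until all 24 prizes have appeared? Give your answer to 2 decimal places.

From k distinct to k+1 distinct takes on average 24/(24-k) capsules.
Sum over k = 10,...,23: E = 24/14 + 24/13 + 24/12 + ... + 24/2 + 24/1 = 78.037.

78.04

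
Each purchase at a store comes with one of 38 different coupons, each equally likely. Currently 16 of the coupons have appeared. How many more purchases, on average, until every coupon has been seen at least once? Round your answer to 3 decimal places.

With k distinct coupons already seen, the next new one takes an expected 38/(38-k) purchases.
Sum over k = 16,...,37: E = 38/22 + 38/21 + 38/20 + ... + 38/2 + 38/1 = 140.2509.

140.251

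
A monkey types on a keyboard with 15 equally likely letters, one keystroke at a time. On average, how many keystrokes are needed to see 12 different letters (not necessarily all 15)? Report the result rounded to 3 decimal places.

22.273

Going from k to k+1 distinct takes a geometric number of keystrokes with mean 15/(15-k).
Sum over k = 0,...,11: E = 15/15 + 15/14 + 15/13 + ... + 15/5 + 15/4 = 22.2734.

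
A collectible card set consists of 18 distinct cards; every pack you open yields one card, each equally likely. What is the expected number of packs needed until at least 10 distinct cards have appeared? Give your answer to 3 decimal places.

13.991

With k distinct cards already seen, the next new one arrives after an expected 18/(18-k) packs.
Sum over k = 0,...,9: E = 18/18 + 18/17 + 18/16 + ... + 18/10 + 18/9 = 13.9905.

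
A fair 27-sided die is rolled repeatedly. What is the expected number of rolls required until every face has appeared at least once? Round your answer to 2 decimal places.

105.07

The wait to go from k to k+1 distinct faces is geometric with mean 27/(27-k).
E[T] = 27/27 + 27/26 + 27/25 + ... + 27/2 + 27/1 = 27·H_{27}.
H_{27} = 3.891, so E[T] = 105.069.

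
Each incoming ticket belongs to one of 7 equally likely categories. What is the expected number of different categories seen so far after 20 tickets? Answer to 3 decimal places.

6.679

For each category, P(seen in 20 tickets) = 1 - (6/7)^20 = 0.9542.
By linearity of expectation, E[distinct seen] = 7·(1 - (6/7)^20) = 6.6793.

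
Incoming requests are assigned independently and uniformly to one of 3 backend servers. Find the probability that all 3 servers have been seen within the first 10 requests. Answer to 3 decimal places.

0.948

By inclusion–exclusion over which servers are missing,
P(all seen) = Σ_{j=0}^{3} (-1)^j C(3,j)((3-j)/3)^10
= 1.0000 - 0.0520 + 0.0001 - 0.0000
= 0.9480.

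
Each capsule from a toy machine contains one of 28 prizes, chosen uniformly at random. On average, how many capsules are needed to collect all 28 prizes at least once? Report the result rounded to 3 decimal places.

After k distinct prizes have appeared, the next capsule gives a new one with probability (28-k)/28, so the expected wait for the (k+1)-th is 28/(28-k).
E[T] = 28/28 + 28/27 + 28/26 + ... + 28/2 + 28/1 = 28·H_{28}.
H_{28} = 3.9272, so E[T] = 109.9608.

109.961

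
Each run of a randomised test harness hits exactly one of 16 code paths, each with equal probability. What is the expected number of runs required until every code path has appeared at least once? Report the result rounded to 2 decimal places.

54.09

Split into phases: going from k distinct to k+1 distinct takes on average 16/(16-k) runs.
E[T] = 16/16 + 16/15 + 16/14 + ... + 16/2 + 16/1 = 16·H_{16}.
H_{16} = 3.381, so E[T] = 54.092.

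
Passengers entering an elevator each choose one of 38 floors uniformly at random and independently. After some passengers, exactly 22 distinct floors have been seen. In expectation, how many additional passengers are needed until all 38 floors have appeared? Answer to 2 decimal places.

From k distinct to k+1 distinct takes on average 38/(38-k) passengers.
Sum over k = 22,...,37: E = 38/16 + 38/15 + 38/14 + ... + 38/2 + 38/1 = 128.468.

128.47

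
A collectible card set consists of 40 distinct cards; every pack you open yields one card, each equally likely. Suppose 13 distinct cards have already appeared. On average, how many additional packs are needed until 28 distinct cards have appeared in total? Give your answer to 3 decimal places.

The wait to go from k to k+1 distinct cards is geometric with mean 40/(40-k).
Sum over k = 13,...,27: E = 40/27 + 40/26 + 40/25 + ... + 40/14 + 40/13 = 31.5298.

31.530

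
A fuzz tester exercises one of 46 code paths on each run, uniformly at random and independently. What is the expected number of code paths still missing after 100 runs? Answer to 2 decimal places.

For each code path, P(unseen after 100) = (45/46)^100 = 0.111.
By linearity of expectation, E[unseen] = 46·(45/46)^100 = 5.108.

5.11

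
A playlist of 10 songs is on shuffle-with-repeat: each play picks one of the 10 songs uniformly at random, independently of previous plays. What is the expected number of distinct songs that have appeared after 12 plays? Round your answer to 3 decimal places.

7.176

For each song, P(seen in 12 plays) = 1 - (9/10)^12 = 0.7176.
By linearity of expectation, E[distinct seen] = 10·(1 - (9/10)^12) = 7.1757.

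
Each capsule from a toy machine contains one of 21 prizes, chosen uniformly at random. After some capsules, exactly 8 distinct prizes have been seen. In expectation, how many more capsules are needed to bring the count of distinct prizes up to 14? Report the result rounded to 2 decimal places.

With k distinct prizes already seen, the next new one takes an expected 21/(21-k) capsules.
Sum over k = 8,...,13: E = 21/13 + 21/12 + 21/11 + 21/10 + 21/9 + 21/8 = 12.333.

12.33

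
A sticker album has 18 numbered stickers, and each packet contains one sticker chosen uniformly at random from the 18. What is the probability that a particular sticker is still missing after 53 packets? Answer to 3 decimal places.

0.048

Each packet misses the fixed sticker with probability (18-1)/18 = 17/18, independently.
P(still missing after 53) = (17/18)^53 = 0.0483.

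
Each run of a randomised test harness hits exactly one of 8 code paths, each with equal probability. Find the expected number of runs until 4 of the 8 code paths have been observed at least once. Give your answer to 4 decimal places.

5.0762

Going from k to k+1 distinct takes a geometric number of runs with mean 8/(8-k).
Sum over k = 0,...,3: E = 8/8 + 8/7 + 8/6 + 8/5 = 5.07619.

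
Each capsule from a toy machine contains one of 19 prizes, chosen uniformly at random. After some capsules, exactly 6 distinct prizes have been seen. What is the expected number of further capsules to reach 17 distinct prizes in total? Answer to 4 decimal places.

From k distinct to k+1 distinct takes on average 19/(19-k) capsules.
Sum over k = 6,...,16: E = 19/13 + 19/12 + 19/11 + ... + 19/4 + 19/3 = 31.92254.

31.9225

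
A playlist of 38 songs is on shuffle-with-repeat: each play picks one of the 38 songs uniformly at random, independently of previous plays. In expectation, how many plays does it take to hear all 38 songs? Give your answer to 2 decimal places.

160.66

Split into phases: going from k distinct to k+1 distinct takes on average 38/(38-k) plays.
E[T] = 38/38 + 38/37 + 38/36 + ... + 38/2 + 38/1 = 38·H_{38}.
H_{38} = 4.228, so E[T] = 160.660.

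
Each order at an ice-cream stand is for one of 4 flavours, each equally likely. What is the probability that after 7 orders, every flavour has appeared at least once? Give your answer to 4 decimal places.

0.5127

By inclusion–exclusion over which flavours are missing,
P(all seen) = Σ_{j=0}^{4} (-1)^j C(4,j)((4-j)/4)^7
= 1.00000 - 0.53394 + 0.04688 - 0.00024 + 0.00000
= 0.51270.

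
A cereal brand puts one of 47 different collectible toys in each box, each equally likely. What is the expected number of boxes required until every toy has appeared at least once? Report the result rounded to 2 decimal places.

208.58

The wait to go from k to k+1 distinct toys is geometric with mean 47/(47-k).
E[T] = 47/47 + 47/46 + 47/45 + ... + 47/2 + 47/1 = 47·H_{47}.
H_{47} = 4.438, so E[T] = 208.584.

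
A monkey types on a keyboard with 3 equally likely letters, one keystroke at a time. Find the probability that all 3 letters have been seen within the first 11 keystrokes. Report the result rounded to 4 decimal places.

Let A_i be the event that letter i is missing after 11 keystrokes. By inclusion–exclusion on the A_i,
P(all seen) = Σ_{j=0}^{3} (-1)^j C(3,j)((3-j)/3)^11
= 1.00000 - 0.03468 + 0.00002 - 0.00000
= 0.96533.

0.9653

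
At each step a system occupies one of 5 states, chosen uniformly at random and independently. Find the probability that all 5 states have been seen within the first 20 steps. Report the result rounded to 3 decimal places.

Let A_i be the event that state i is missing after 20 steps. By inclusion–exclusion on the A_i,
P(all seen) = Σ_{j=0}^{5} (-1)^j C(5,j)((5-j)/5)^20
= 1.0000 - 0.0576 + 0.0004 - 0.0000 + 0.0000 - 0.0000
= 0.9427.

0.943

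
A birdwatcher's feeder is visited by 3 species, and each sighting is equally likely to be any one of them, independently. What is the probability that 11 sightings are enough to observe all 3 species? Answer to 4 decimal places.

0.9653

By inclusion–exclusion over which species are missing,
P(all seen) = Σ_{j=0}^{3} (-1)^j C(3,j)((3-j)/3)^11
= 1.00000 - 0.03468 + 0.00002 - 0.00000
= 0.96533.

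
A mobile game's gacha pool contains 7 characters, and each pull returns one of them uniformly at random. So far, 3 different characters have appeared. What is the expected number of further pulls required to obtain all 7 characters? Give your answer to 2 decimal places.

From k distinct to k+1 distinct takes on average 7/(7-k) pulls.
Sum over k = 3,...,6: E = 7/4 + 7/3 + 7/2 + 7/1 = 14.583.

14.58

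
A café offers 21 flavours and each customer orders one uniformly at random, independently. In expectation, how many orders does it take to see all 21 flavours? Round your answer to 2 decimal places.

After k distinct flavours have appeared, the next order gives a new one with probability (21-k)/21, so the expected wait for the (k+1)-th is 21/(21-k).
E[T] = 21/21 + 21/20 + 21/19 + ... + 21/2 + 21/1 = 21·H_{21}.
H_{21} = 3.645, so E[T] = 76.553.

76.55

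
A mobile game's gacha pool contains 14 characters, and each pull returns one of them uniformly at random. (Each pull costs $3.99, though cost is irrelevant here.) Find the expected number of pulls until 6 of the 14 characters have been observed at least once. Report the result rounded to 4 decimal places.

Going from k to k+1 distinct takes a geometric number of pulls with mean 14/(14-k).
Sum over k = 0,...,5: E = 14/14 + 14/13 + 14/12 + 14/11 + 14/10 + 14/9 = 7.47187.

7.4719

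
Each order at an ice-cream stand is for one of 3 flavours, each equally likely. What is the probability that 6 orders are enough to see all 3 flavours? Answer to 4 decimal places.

0.7407

By inclusion–exclusion over which flavours are missing,
P(all seen) = Σ_{j=0}^{3} (-1)^j C(3,j)((3-j)/3)^6
= 1.00000 - 0.26337 + 0.00412 - 0.00000
= 0.74074.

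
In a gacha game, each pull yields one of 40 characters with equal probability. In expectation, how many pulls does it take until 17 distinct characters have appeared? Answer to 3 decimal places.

21.770

With k distinct characters already seen, the next new one arrives after an expected 40/(40-k) pulls.
Sum over k = 0,...,16: E = 40/40 + 40/39 + 40/38 + ... + 40/25 + 40/24 = 21.7701.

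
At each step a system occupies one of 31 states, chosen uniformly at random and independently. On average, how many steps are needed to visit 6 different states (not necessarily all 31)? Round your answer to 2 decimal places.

6.55

Going from k to k+1 distinct takes a geometric number of steps with mean 31/(31-k).
Sum over k = 0,...,5: E = 31/31 + 31/30 + 31/29 + 31/28 + 31/27 + 31/26 = 6.550.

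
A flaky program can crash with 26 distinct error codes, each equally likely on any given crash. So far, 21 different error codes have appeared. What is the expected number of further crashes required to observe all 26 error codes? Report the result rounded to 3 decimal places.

With k distinct error codes already seen, the next new one takes an expected 26/(26-k) crashes.
Sum over k = 21,...,25: E = 26/5 + 26/4 + 26/3 + 26/2 + 26/1 = 59.3667.

59.367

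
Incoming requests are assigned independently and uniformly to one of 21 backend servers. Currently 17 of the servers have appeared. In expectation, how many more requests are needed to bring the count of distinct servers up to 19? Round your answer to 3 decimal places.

From k distinct to k+1 distinct takes on average 21/(21-k) requests.
Sum over k = 17,...,18: E = 21/4 + 21/3 = 12.2500.

12.250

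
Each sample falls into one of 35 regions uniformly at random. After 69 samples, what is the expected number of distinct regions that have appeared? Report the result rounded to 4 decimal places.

30.2639

For each region, P(seen in 69 samples) = 1 - (34/35)^69 = 0.86468.
By linearity of expectation, E[distinct seen] = 35·(1 - (34/35)^69) = 30.26393.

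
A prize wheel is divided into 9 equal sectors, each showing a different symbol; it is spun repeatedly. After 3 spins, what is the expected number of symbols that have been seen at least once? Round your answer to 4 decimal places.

For each symbol, P(seen in 3 spins) = 1 - (8/9)^3 = 0.29767.
By linearity of expectation, E[distinct seen] = 9·(1 - (8/9)^3) = 2.67901.

2.6790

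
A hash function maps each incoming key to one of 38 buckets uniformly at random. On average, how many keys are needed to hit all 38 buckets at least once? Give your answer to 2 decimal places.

160.66

The wait to go from k to k+1 distinct buckets is geometric with mean 38/(38-k).
E[T] = 38/38 + 38/37 + 38/36 + ... + 38/2 + 38/1 = 38·H_{38}.
H_{38} = 4.228, so E[T] = 160.660.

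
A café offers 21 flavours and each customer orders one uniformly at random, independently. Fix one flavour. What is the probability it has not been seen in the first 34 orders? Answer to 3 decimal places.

0.190

Each order misses the fixed flavour with probability (21-1)/21 = 20/21, independently.
P(still missing after 34) = (20/21)^34 = 0.1904.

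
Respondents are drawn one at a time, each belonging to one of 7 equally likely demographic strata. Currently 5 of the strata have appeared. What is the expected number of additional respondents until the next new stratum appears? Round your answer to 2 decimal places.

The number of respondents until the next new stratum is geometric with success probability 2/7, so its mean is 7/2.
E = 7/2 = 3.500.

3.50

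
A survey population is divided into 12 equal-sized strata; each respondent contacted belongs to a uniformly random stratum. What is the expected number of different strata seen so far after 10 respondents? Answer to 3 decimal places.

For each stratum, P(seen in 10 respondents) = 1 - (11/12)^10 = 0.5811.
By linearity of expectation, E[distinct seen] = 12·(1 - (11/12)^10) = 6.9732.

6.973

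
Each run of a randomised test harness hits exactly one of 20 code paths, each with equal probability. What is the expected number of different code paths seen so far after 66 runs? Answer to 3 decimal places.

19.323

For each code path, P(seen in 66 runs) = 1 - (19/20)^66 = 0.9661.
By linearity of expectation, E[distinct seen] = 20·(1 - (19/20)^66) = 19.3227.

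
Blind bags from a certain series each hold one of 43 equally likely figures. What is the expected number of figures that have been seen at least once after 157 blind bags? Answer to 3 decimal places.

41.931

For each figure, P(seen in 157 blind bags) = 1 - (42/43)^157 = 0.9751.
By linearity of expectation, E[distinct seen] = 43·(1 - (42/43)^157) = 41.9308.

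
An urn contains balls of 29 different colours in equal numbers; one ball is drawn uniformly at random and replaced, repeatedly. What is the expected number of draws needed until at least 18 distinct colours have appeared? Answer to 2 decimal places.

27.31

With k distinct colours already seen, the next new one arrives after an expected 29/(29-k) draws.
Sum over k = 0,...,17: E = 29/29 + 29/28 + 29/27 + ... + 29/13 + 29/12 = 27.312.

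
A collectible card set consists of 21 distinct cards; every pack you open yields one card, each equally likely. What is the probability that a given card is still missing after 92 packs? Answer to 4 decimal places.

Each pack misses the fixed card with probability (21-1)/21 = 20/21, independently.
P(still missing after 92) = (20/21)^92 = 0.01124.

0.0112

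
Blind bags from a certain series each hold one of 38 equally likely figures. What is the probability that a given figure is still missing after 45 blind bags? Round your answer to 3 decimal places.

0.301

On each blind bag the fixed figure fails to appear with probability 37/38.
P(still missing after 45) = (37/38)^45 = 0.3012.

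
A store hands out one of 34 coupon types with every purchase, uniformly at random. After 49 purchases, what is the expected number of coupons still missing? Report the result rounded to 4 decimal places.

For each coupon, P(unseen after 49) = (33/34)^49 = 0.23159.
By linearity of expectation, E[unseen] = 34·(33/34)^49 = 7.87399.

7.8740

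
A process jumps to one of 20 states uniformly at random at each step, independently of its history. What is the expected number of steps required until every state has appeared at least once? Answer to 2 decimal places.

71.95

The wait to go from k to k+1 distinct states is geometric with mean 20/(20-k).
E[T] = 20/20 + 20/19 + 20/18 + ... + 20/2 + 20/1 = 20·H_{20}.
H_{20} = 3.598, so E[T] = 71.955.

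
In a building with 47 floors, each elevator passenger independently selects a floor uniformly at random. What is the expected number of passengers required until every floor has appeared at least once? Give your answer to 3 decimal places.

208.584

Split into phases: going from k distinct to k+1 distinct takes on average 47/(47-k) passengers.
E[T] = 47/47 + 47/46 + 47/45 + ... + 47/2 + 47/1 = 47·H_{47}.
H_{47} = 4.4380, so E[T] = 208.5843.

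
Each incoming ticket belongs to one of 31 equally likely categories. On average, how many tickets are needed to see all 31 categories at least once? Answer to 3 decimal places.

124.845

The wait to go from k to k+1 distinct categories is geometric with mean 31/(31-k).
E[T] = 31/31 + 31/30 + 31/29 + ... + 31/2 + 31/1 = 31·H_{31}.
H_{31} = 4.0272, so E[T] = 124.8446.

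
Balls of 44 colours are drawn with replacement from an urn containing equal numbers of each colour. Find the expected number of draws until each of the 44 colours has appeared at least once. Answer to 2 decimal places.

After k distinct colours have appeared, the next draw gives a new one with probability (44-k)/44, so the expected wait for the (k+1)-th is 44/(44-k).
E[T] = 44/44 + 44/43 + 44/42 + ... + 44/2 + 44/1 = 44·H_{44}.
H_{44} = 4.373, so E[T] = 192.400.

192.40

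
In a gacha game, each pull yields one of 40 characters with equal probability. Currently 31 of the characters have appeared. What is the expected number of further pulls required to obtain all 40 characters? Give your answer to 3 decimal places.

From k distinct to k+1 distinct takes on average 40/(40-k) pulls.
Sum over k = 31,...,39: E = 40/9 + 40/8 + 40/7 + ... + 40/2 + 40/1 = 113.1587.

113.159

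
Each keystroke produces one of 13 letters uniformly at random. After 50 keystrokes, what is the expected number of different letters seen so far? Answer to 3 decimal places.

For each letter, P(seen in 50 keystrokes) = 1 - (12/13)^50 = 0.9817.
By linearity of expectation, E[distinct seen] = 13·(1 - (12/13)^50) = 12.7624.

12.762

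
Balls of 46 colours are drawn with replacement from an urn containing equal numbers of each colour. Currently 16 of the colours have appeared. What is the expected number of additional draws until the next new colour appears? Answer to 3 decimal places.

1.533

Each draw yields a new colour with probability (46-16)/46 = 30/46, so the wait is geometric with mean 46/30.
E = 46/30 = 1.5333.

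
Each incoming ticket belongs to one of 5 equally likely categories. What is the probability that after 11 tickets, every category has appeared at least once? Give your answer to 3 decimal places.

Let A_i be the event that category i is missing after 11 tickets. By inclusion–exclusion on the A_i,
P(all seen) = Σ_{j=0}^{5} (-1)^j C(5,j)((5-j)/5)^11
= 1.0000 - 0.4295 + 0.0363 - 0.0004 + 0.0000 - 0.0000
= 0.6064.

0.606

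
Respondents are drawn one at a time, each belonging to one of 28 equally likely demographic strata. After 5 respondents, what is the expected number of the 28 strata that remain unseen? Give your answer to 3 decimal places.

23.345

For each stratum, P(unseen after 5) = (27/28)^5 = 0.8337.
By linearity of expectation, E[unseen] = 28·(27/28)^5 = 23.3446.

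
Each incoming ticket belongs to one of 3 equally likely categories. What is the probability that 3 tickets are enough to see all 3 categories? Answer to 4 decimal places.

By inclusion–exclusion over which categories are missing,
P(all seen) = Σ_{j=0}^{3} (-1)^j C(3,j)((3-j)/3)^3
= 1.00000 - 0.88889 + 0.11111 - 0.00000
= 0.22222.

0.2222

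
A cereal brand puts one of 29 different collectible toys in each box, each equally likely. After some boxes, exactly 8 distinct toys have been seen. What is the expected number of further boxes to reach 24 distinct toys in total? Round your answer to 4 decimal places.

39.4987

From k distinct to k+1 distinct takes on average 29/(29-k) boxes.
Sum over k = 8,...,23: E = 29/21 + 29/20 + 29/19 + ... + 29/7 + 29/6 = 39.49874.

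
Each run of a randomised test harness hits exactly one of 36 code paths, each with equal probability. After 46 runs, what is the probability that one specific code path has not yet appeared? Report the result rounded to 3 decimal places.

Each run misses the fixed code path with probability (36-1)/36 = 35/36, independently.
P(still missing after 46) = (35/36)^46 = 0.2737.

0.274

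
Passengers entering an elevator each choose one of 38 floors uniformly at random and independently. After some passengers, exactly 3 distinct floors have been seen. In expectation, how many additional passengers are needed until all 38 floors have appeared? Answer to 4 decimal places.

The wait to go from k to k+1 distinct floors is geometric with mean 38/(38-k).
Sum over k = 3,...,37: E = 38/35 + 38/34 + 38/33 + ... + 38/2 + 38/1 = 157.57769.

157.5777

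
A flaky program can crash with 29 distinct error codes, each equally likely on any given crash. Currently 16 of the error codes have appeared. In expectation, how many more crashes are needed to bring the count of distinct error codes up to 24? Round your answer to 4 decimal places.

26.0072

With k distinct error codes already seen, the next new one takes an expected 29/(29-k) crashes.
Sum over k = 16,...,23: E = 29/13 + 29/12 + 29/11 + ... + 29/7 + 29/6 = 26.00721.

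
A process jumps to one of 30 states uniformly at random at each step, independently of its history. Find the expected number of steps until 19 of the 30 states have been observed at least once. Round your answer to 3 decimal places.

With k distinct states already seen, the next new one arrives after an expected 30/(30-k) steps.
Sum over k = 0,...,18: E = 30/30 + 30/29 + 30/28 + ... + 30/13 + 30/12 = 29.2533.

29.253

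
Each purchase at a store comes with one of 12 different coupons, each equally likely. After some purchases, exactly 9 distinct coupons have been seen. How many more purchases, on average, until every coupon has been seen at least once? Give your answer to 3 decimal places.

22.000

The wait to go from k to k+1 distinct coupons is geometric with mean 12/(12-k).
Sum over k = 9,...,11: E = 12/3 + 12/2 + 12/1 = 22.0000.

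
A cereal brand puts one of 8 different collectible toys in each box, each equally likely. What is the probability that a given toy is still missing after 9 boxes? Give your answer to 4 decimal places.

0.3007

On each box the fixed toy fails to appear with probability 7/8.
P(still missing after 9) = (7/8)^9 = 0.30066.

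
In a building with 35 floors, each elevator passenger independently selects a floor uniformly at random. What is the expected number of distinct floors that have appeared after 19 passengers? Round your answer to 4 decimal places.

For each floor, P(seen in 19 passengers) = 1 - (34/35)^19 = 0.42349.
By linearity of expectation, E[distinct seen] = 35·(1 - (34/35)^19) = 14.82216.

14.8222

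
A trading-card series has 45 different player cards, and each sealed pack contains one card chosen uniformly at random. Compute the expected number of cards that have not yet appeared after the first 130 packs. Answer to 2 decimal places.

For each card, P(unseen after 130) = (44/45)^130 = 0.054.
By linearity of expectation, E[unseen] = 45·(44/45)^130 = 2.423.

2.42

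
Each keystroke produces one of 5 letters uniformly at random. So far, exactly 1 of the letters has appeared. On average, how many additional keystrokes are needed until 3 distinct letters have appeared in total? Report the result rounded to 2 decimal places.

From k distinct to k+1 distinct takes on average 5/(5-k) keystrokes.
Sum over k = 1,...,2: E = 5/4 + 5/3 = 2.917.

2.92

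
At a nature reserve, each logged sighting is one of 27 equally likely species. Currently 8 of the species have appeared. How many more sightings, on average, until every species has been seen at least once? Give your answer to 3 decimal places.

The wait to go from k to k+1 distinct species is geometric with mean 27/(27-k).
Sum over k = 8,...,26: E = 27/19 + 27/18 + 27/17 + ... + 27/2 + 27/1 = 95.7890.

95.789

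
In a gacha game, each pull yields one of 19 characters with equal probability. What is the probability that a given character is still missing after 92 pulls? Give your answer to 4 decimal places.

0.0069

Each pull misses the fixed character with probability (19-1)/19 = 18/19, independently.
P(still missing after 92) = (18/19)^92 = 0.00691.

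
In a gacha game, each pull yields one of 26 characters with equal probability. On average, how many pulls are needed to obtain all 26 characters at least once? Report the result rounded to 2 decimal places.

100.21

The wait to go from k to k+1 distinct characters is geometric with mean 26/(26-k).
E[T] = 26/26 + 26/25 + 26/24 + ... + 26/2 + 26/1 = 26·H_{26}.
H_{26} = 3.854, so E[T] = 100.215.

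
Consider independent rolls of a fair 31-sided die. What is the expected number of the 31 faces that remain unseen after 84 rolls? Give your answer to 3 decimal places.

1.973

For each face, P(unseen after 84) = (30/31)^84 = 0.0637.
By linearity of expectation, E[unseen] = 31·(30/31)^84 = 1.9732.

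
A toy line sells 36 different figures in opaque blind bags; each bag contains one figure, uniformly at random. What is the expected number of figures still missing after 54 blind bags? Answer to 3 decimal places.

For each figure, P(unseen after 54) = (35/36)^54 = 0.2184.
By linearity of expectation, E[unseen] = 36·(35/36)^54 = 7.8640.

7.864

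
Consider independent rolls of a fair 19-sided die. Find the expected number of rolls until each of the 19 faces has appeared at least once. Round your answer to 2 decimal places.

The wait to go from k to k+1 distinct faces is geometric with mean 19/(19-k).
E[T] = 19/19 + 19/18 + 19/17 + ... + 19/2 + 19/1 = 19·H_{19}.
H_{19} = 3.548, so E[T] = 67.407.

67.41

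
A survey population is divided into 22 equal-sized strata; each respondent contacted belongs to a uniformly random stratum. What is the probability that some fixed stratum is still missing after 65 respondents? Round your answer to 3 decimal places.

Each respondent misses the fixed stratum with probability (22-1)/22 = 21/22, independently.
P(still missing after 65) = (21/22)^65 = 0.0486.

0.049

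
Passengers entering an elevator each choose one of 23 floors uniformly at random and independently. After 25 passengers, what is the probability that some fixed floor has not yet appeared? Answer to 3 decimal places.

On each passenger the fixed floor fails to appear with probability 22/23.
P(still missing after 25) = (22/23)^25 = 0.3291.

0.329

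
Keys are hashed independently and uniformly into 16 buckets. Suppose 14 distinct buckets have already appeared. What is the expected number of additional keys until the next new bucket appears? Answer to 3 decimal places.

The number of keys until the next new bucket is geometric with success probability 2/16, so its mean is 16/2.
E = 16/2 = 8.0000.

8.000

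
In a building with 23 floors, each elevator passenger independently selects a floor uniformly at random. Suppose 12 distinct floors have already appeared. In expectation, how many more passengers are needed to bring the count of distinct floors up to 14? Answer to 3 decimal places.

With k distinct floors already seen, the next new one takes an expected 23/(23-k) passengers.
Sum over k = 12,...,13: E = 23/11 + 23/10 = 4.3909.

4.391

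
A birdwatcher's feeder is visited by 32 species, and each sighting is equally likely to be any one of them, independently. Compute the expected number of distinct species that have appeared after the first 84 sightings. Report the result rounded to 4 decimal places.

For each species, P(seen in 84 sightings) = 1 - (31/32)^84 = 0.93053.
By linearity of expectation, E[distinct seen] = 32·(1 - (31/32)^84) = 29.77703.

29.7770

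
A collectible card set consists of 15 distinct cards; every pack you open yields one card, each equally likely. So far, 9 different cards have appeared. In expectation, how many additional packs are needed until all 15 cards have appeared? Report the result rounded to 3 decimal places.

36.750

With k distinct cards already seen, the next new one takes an expected 15/(15-k) packs.
Sum over k = 9,...,14: E = 15/6 + 15/5 + 15/4 + 15/3 + 15/2 + 15/1 = 36.7500.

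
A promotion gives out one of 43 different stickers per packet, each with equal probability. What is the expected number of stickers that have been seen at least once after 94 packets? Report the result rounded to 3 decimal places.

For each sticker, P(seen in 94 packets) = 1 - (42/43)^94 = 0.8905.
By linearity of expectation, E[distinct seen] = 43·(1 - (42/43)^94) = 38.2917.

38.292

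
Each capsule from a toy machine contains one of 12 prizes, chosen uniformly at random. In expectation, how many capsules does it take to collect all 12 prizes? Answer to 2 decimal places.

Split into phases: going from k distinct to k+1 distinct takes on average 12/(12-k) capsules.
E[T] = 12/12 + 12/11 + 12/10 + ... + 12/2 + 12/1 = 12·H_{12}.
H_{12} = 3.103, so E[T] = 37.239.

37.24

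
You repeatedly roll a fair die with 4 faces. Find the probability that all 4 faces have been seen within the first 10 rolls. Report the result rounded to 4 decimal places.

0.7806

Let A_i be the event that face i is missing after 10 rolls. By inclusion–exclusion on the A_i,
P(all seen) = Σ_{j=0}^{4} (-1)^j C(4,j)((4-j)/4)^10
= 1.00000 - 0.22525 + 0.00586 - 0.00000 + 0.00000
= 0.78060.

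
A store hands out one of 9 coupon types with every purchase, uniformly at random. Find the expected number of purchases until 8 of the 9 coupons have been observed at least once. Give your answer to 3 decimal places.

16.461

Going from k to k+1 distinct takes a geometric number of purchases with mean 9/(9-k).
Sum over k = 0,...,7: E = 9/9 + 9/8 + 9/7 + ... + 9/3 + 9/2 = 16.4607.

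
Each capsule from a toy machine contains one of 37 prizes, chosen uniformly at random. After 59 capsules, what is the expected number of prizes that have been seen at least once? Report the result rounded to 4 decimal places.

29.6524

For each prize, P(seen in 59 capsules) = 1 - (36/37)^59 = 0.80142.
By linearity of expectation, E[distinct seen] = 37·(1 - (36/37)^59) = 29.65237.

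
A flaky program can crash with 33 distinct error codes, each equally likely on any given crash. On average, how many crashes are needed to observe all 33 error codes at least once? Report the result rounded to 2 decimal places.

134.93

After k distinct error codes have appeared, the next crash gives a new one with probability (33-k)/33, so the expected wait for the (k+1)-th is 33/(33-k).
E[T] = 33/33 + 33/32 + 33/31 + ... + 33/2 + 33/1 = 33·H_{33}.
H_{33} = 4.089, so E[T] = 134.930.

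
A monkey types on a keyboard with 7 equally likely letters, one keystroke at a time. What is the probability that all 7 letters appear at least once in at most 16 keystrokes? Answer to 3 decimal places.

0.498

By inclusion–exclusion over which letters are missing,
P(all seen) = Σ_{j=0}^{7} (-1)^j C(7,j)((7-j)/7)^16
= 1.0000 - 0.5942 + 0.0964 - 0.0045 + 0.0000 - 0.0000 + 0.0000 - 0.0000
= 0.4977.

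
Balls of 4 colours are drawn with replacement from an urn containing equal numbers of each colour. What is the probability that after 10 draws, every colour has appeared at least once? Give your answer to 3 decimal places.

By inclusion–exclusion over which colours are missing,
P(all seen) = Σ_{j=0}^{4} (-1)^j C(4,j)((4-j)/4)^10
= 1.0000 - 0.2253 + 0.0059 - 0.0000 + 0.0000
= 0.7806.

0.781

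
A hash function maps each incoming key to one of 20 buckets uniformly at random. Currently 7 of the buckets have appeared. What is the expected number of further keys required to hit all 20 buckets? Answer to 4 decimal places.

63.6027

The wait to go from k to k+1 distinct buckets is geometric with mean 20/(20-k).
Sum over k = 7,...,19: E = 20/13 + 20/12 + 20/11 + ... + 20/2 + 20/1 = 63.60268.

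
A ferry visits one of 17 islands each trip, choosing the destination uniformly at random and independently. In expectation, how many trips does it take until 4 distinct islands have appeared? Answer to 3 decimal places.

With k distinct islands already seen, the next new one arrives after an expected 17/(17-k) trips.
Sum over k = 0,...,3: E = 17/17 + 17/16 + 17/15 + 17/14 = 4.4101.

4.410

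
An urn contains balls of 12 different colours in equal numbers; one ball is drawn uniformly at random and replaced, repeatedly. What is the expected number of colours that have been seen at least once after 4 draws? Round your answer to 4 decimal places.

3.5272

For each colour, P(seen in 4 draws) = 1 - (11/12)^4 = 0.29393.
By linearity of expectation, E[distinct seen] = 12·(1 - (11/12)^4) = 3.52720.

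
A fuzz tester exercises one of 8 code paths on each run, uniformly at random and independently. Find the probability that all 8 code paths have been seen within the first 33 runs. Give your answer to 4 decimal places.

Let A_i be the event that code path i is missing after 33 runs. By inclusion–exclusion on the A_i,
P(all seen) = Σ_{j=0}^{8} (-1)^j C(8,j)((8-j)/8)^33
= 1.00000 - 0.09758 + 0.00211 - 0.00001 + 0.00000 - 0.00000 + 0.00000 - 0.00000 + 0.00000
= 0.90452.

0.9045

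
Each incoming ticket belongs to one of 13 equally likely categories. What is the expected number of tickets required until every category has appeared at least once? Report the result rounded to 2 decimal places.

Split into phases: going from k distinct to k+1 distinct takes on average 13/(13-k) tickets.
E[T] = 13/13 + 13/12 + 13/11 + ... + 13/2 + 13/1 = 13·H_{13}.
H_{13} = 3.180, so E[T] = 41.342.

41.34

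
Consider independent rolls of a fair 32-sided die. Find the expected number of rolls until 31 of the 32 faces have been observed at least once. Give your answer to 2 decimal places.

Going from k to k+1 distinct takes a geometric number of rolls with mean 32/(32-k).
Sum over k = 0,...,30: E = 32/32 + 32/31 + 32/30 + ... + 32/3 + 32/2 = 97.872.

97.87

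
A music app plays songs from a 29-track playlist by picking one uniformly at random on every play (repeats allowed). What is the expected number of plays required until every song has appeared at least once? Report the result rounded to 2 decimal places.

The wait to go from k to k+1 distinct songs is geometric with mean 29/(29-k).
E[T] = 29/29 + 29/28 + 29/27 + ... + 29/2 + 29/1 = 29·H_{29}.
H_{29} = 3.962, so E[T] = 114.888.

114.89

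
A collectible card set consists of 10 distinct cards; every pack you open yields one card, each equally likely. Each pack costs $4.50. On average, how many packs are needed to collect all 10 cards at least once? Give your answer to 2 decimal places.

After k distinct cards have appeared, the next pack gives a new one with probability (10-k)/10, so the expected wait for the (k+1)-th is 10/(10-k).
E[T] = 10/10 + 10/9 + 10/8 + ... + 10/2 + 10/1 = 10·H_{10}.
H_{10} = 2.929, so E[T] = 29.290.

29.29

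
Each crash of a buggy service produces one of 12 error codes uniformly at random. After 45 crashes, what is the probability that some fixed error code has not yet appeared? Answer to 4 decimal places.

0.0199

Each crash misses the fixed error code with probability (12-1)/12 = 11/12, independently.
P(still missing after 45) = (11/12)^45 = 0.01993.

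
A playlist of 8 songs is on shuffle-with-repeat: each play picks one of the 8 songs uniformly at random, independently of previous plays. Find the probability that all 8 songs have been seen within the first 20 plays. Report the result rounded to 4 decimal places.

0.5306

Let A_i be the event that song i is missing after 20 plays. By inclusion–exclusion on the A_i,
P(all seen) = Σ_{j=0}^{8} (-1)^j C(8,j)((8-j)/8)^20
= 1.00000 - 0.55367 + 0.08879 - 0.00463 + 0.00007 - 0.00000 + 0.00000 - 0.00000 + 0.00000
= 0.53056.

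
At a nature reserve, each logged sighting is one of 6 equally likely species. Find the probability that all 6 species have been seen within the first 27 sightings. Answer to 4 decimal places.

0.9566

By inclusion–exclusion over which species are missing,
P(all seen) = Σ_{j=0}^{6} (-1)^j C(6,j)((6-j)/6)^27
= 1.00000 - 0.04368 + 0.00026 - 0.00000 + 0.00000 - 0.00000 + 0.00000
= 0.95659.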